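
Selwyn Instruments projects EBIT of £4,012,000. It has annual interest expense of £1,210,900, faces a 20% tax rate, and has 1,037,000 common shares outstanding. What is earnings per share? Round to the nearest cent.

Pre-tax income = £4,012,000 − £1,210,900.00 = £2,801,100.00.
Net income = £2,801,100.00 × (1 − 0.20) = £2,240,880.00.
Per share: £2,240,880.00 / 1,037,000 shares = £2.16.

£2.16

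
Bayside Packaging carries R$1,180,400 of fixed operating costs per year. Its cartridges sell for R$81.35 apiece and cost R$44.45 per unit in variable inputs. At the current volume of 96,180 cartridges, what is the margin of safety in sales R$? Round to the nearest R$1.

Contribution margin per unit = R$81.35 − R$44.45 = R$36.90. Break-even units = R$1,180,400 ÷ R$36.90 = 31,989.16; break-even revenue = 31,989.16 × R$81.35 = R$2,602,318.16.
Current sales = 96,180 × R$81.35 = R$7,824,243.00.
Margin of safety = R$7,824,243.00 − R$2,602,318.16 = R$5,221,925.

R$5,221,925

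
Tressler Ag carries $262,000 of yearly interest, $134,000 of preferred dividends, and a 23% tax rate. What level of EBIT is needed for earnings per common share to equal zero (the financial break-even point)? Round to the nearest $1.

Grossing the preferred dividend up to pre-tax terms: $134,000 / (1 − 0.23) = $174,025.97.
Financial break-even EBIT = interest + D_p ÷ (1 − t) = $262,000 + $174,025.97 = $436,025.97.

$436,026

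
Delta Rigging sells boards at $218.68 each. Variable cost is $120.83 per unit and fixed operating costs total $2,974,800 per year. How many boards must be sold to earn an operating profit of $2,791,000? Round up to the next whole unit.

Unit CM = price − variable cost = $218.68 − $120.83 = $97.85.
Need Q such that Q × $97.85 − $2,974,800 = $2,791,000, i.e. Q = $5,765,800 / $97.85 = 58,924.89 → 58,925.

58,925 boards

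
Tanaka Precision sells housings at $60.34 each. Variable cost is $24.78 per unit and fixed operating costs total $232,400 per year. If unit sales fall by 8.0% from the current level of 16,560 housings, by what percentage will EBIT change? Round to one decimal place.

-13.2%

Total contribution margin = 16,560 × $35.56 = $588,873.60.
EBIT = $588,873.60 − $232,400 = $356,473.60.
DOL = contribution ÷ EBIT = $588,873.60 ÷ $356,473.60 = 1.6519.
%ΔEBIT = DOL × %ΔSales = 1.6519 × -8.0% = -13.2%.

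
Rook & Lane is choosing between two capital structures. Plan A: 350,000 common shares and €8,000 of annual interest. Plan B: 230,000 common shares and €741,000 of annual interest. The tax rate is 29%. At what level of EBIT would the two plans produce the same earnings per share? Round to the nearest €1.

Set EPS_A = EPS_B: (EBIT − €8,000)(1 − 0.29) ÷ 350,000 = (EBIT − €741,000)(1 − 0.29) ÷ 230,000.
Cancelling (1 − t) and cross-multiplying: 230,000·(EBIT − 8,000) = 350,000·(EBIT − 741,000).
Solving, EBIT = (741,000·350,000 − 8,000·230,000) / (350,000 − 230,000) = 257,510,000,000 / 120,000 = 2,145,916.67.

€2,145,917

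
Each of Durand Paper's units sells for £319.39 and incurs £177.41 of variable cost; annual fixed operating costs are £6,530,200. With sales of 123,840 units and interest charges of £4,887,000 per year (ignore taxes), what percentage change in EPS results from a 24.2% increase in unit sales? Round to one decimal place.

+69.0%

Total contribution margin = 123,840 × £141.98 = £17,582,803.20.
Subtracting fixed costs: EBIT = £17,582,803.20 − £6,530,200 = £11,052,603.20.
After interest of £4,887,000.00, pre-tax earnings = £6,165,603.20.
Degree of combined leverage = contribution ÷ (EBIT − I) = £17,582,803.20 ÷ £6,165,603.20 = 2.8518.
%ΔEPS = DCL × %ΔSales = 2.8518 × +24.2% = +69.0%.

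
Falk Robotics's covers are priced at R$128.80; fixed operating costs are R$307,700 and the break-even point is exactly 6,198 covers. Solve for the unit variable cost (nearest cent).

At break-even, FC = Q × (P − VC), so P − VC = R$307,700 ÷ 6,198 = R$49.6450.
Variable cost per unit = R$128.80 − R$49.6450 = R$79.15.

R$79.15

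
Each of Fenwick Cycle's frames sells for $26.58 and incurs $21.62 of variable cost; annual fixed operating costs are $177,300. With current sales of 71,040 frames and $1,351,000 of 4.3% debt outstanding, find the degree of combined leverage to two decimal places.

Total contribution margin = 71,040 × $4.96 = $352,358.40.
Subtracting fixed costs: EBIT = $352,358.40 − $177,300 = $175,058.40. Interest = $58,093.00.
DOL = $352,358.40 ÷ $175,058.40 = 2.0128; DFL = $175,058.40 ÷ $116,965.40 = 1.4967.
Combined leverage = 2.0128 × 1.4967 = 3.0126.

3.01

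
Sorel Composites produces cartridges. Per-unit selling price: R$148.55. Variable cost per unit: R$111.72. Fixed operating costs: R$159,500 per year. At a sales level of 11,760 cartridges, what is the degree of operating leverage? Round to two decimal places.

1.58

Total contribution margin = 11,760 × R$36.83 = R$433,120.80.
Subtracting fixed costs: EBIT = R$433,120.80 − R$159,500 = R$273,620.80.
So DOL = total CM / EBIT = R$433,120.80 / R$273,620.80 = 1.5829.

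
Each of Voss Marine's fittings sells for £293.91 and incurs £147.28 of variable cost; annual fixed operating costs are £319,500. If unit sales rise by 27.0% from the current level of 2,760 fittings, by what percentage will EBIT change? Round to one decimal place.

+128.3%

At 2,760 units, contribution = 2,760 × £146.63 = £404,698.80.
Operating income = contribution − fixed costs = £404,698.80 − £319,500 = £85,198.80.
DOL = contribution ÷ EBIT = £404,698.80 ÷ £85,198.80 = 4.7501.
Operating income changes by 4.7501 × +27.0% = +128.3%.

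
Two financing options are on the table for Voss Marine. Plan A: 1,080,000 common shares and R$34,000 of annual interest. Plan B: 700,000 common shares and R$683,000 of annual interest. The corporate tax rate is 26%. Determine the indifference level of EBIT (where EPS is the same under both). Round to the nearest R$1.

Set EPS_A = EPS_B: (EBIT − R$34,000)(1 − 0.26) ÷ 1,080,000 = (EBIT − R$683,000)(1 − 0.26) ÷ 700,000.
The (1 − t) factor cancels: (EBIT − 34,000) × 700,000 = (EBIT − 683,000) × 1,080,000.
Solving, EBIT = (683,000·1,080,000 − 34,000·700,000) / (1,080,000 − 700,000) = 713,840,000,000 / 380,000 = 1,878,526.32.

R$1,878,526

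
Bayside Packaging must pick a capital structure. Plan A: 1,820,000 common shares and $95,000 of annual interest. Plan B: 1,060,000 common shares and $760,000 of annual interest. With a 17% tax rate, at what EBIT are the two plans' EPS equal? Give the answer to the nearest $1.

$1,687,500

At indifference, (EBIT − 95,000)(1 − t)/1,820,000 = (EBIT − 760,000)(1 − t)/1,060,000.
The (1 − t) factor cancels: (EBIT − 95,000) × 1,060,000 = (EBIT − 760,000) × 1,820,000.
Solving, EBIT = (760,000·1,820,000 − 95,000·1,060,000) / (1,820,000 − 1,060,000) = 1,282,500,000,000 / 760,000 = 1,687,500.00.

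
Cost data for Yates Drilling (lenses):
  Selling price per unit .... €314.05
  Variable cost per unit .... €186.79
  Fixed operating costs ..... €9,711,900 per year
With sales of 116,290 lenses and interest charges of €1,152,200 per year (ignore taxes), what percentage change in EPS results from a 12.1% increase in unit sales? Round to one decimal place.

+45.5%

Total contribution margin = 116,290 × €127.26 = €14,799,065.40.
Operating income = contribution − fixed costs = €14,799,065.40 − €9,711,900 = €5,087,165.40.
After interest of €1,152,200.00, pre-tax earnings = €3,934,965.40.
DCL = total CM / (EBIT − I) = €14,799,065.40 / €3,934,965.40 = 3.7609.
%ΔEPS = DCL × %ΔSales = 3.7609 × +12.1% = +45.5%.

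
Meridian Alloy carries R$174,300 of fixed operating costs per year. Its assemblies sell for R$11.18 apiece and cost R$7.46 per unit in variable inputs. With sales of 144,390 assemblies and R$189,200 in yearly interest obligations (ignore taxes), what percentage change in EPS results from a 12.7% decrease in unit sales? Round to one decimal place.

-39.3%

Contribution at this volume is 144,390 × R$3.72 = R$537,130.80.
Subtracting fixed costs: EBIT = R$537,130.80 − R$174,300 = R$362,830.80.
Interest = R$189,200.00, so EBIT − I = R$173,630.80.
DCL = total CM / (EBIT − I) = R$537,130.80 / R$173,630.80 = 3.0935.
EPS therefore changes by 3.0935 × (-12.7%) = -39.3%.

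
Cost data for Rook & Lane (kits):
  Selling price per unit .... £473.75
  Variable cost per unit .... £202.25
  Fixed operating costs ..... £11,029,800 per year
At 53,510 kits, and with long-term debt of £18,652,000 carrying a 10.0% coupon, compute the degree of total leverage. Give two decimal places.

8.90

Total contribution margin = 53,510 × £271.50 = £14,527,965.00.
EBIT = £14,527,965.00 − £11,029,800 = £3,498,165.00. Interest = £1,865,200.00.
DOL = £14,527,965.00 ÷ £3,498,165.00 = 4.1530; DFL = £3,498,165.00 ÷ £1,632,965.00 = 2.1422.
DCL = DOL × DFL = 4.1530 × 2.1422 = 8.8966.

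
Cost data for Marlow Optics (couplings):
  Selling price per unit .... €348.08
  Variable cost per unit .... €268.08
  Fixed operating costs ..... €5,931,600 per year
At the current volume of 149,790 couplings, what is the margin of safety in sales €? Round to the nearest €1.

€26,330,512

Contribution margin per unit = €348.08 − €268.08 = €80.00. Break-even units = €5,931,600 ÷ €80.00 = 74,145.00; break-even revenue = 74,145.00 × €348.08 = €25,808,391.60.
Actual sales revenue = 149,790 × €348.08 = €52,138,903.20.
Margin of safety = €52,138,903.20 − €25,808,391.60 = €26,330,512.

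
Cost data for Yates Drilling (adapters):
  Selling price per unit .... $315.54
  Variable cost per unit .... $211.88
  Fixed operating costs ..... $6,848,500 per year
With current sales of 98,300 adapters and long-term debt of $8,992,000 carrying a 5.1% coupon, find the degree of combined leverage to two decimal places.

Contribution at this volume is 98,300 × $103.66 = $10,189,778.00.
Subtracting fixed costs: EBIT = $10,189,778.00 − $6,848,500 = $3,341,278.00. Interest = $458,592.00, so EBIT − I = $2,882,686.00.
DCL = contribution ÷ (EBIT − I) = $10,189,778.00 ÷ $2,882,686.00 = 3.5348.

3.53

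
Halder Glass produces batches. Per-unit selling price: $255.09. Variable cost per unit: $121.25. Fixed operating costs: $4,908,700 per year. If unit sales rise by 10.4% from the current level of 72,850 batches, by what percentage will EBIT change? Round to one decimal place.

At 72,850 units, contribution = 72,850 × $133.84 = $9,750,244.00.
Operating income = contribution − fixed costs = $9,750,244.00 − $4,908,700 = $4,841,544.00.
Degree of operating leverage = $9,750,244.00 / $4,841,544.00 = 2.0139.
%ΔEBIT = DOL × %ΔSales = 2.0139 × +10.4% = +20.9%.

+20.9%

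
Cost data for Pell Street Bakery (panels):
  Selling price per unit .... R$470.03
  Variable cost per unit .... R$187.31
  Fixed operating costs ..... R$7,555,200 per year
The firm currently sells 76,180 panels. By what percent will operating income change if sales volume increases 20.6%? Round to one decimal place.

+31.7%

Total contribution margin = 76,180 × R$282.72 = R$21,537,609.60.
Operating income = contribution − fixed costs = R$21,537,609.60 − R$7,555,200 = R$13,982,409.60.
DOL = contribution ÷ EBIT = R$21,537,609.60 ÷ R$13,982,409.60 = 1.5403.
So EBIT moves 1.5403 × (+20.6%) = +31.7%.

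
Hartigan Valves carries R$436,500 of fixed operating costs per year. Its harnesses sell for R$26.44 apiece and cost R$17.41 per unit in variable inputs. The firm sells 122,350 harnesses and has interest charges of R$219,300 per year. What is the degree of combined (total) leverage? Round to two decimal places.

2.46

Total contribution margin = 122,350 × R$9.03 = R$1,104,820.50.
EBIT = R$1,104,820.50 − R$436,500 = R$668,320.50. Interest = R$219,300.00.
DOL = R$1,104,820.50 ÷ R$668,320.50 = 1.6531; DFL = R$668,320.50 ÷ R$449,020.50 = 1.4884.
DCL = DOL × DFL = 1.6531 × 1.4884 = 2.4605.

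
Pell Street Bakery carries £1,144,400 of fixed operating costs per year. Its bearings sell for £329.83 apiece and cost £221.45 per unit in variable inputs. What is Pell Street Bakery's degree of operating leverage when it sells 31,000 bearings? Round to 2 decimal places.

1.52

At 31,000 units, contribution = 31,000 × £108.38 = £3,359,780.00.
Operating income = contribution − fixed costs = £3,359,780.00 − £1,144,400 = £2,215,380.00.
So DOL = total CM / EBIT = £3,359,780.00 / £2,215,380.00 = 1.5166.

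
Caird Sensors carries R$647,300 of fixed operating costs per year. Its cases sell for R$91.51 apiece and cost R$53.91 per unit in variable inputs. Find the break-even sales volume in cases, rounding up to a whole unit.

17,216 cases

Contribution margin per unit = R$91.51 − R$53.91 = R$37.60.
Break-even volume = fixed costs ÷ CM per unit = R$647,300 ÷ R$37.60 = 17,215.43, so 17,216 cases.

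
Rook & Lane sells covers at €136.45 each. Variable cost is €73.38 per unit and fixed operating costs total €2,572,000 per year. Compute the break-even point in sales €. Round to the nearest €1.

€5,564,443

CM per unit = €136.45 − €73.38 = €63.07; CM ratio = €63.07 / €136.45 = 0.4622.
Break-even revenue = fixed costs × price ÷ CM = €2,572,000 × €136.45 ÷ €63.07 = €5,564,443.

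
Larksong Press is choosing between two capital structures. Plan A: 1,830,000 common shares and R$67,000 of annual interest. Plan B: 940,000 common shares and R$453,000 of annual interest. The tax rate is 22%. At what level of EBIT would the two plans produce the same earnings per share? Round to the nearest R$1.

Set EPS_A = EPS_B: (EBIT − R$67,000)(1 − 0.22) ÷ 1,830,000 = (EBIT − R$453,000)(1 − 0.22) ÷ 940,000.
The (1 − t) factor cancels: (EBIT − 67,000) × 940,000 = (EBIT − 453,000) × 1,830,000.
EBIT × (1,830,000 − 940,000) = 453,000 × 1,830,000 − 67,000 × 940,000 = 766,010,000,000, so EBIT = 766,010,000,000 ÷ 890,000 = 860,685.39.

R$860,685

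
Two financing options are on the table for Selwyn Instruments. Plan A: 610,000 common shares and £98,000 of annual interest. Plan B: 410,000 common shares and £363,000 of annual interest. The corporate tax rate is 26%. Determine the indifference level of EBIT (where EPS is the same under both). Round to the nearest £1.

Set EPS_A = EPS_B: (EBIT − £98,000)(1 − 0.26) ÷ 610,000 = (EBIT − £363,000)(1 − 0.26) ÷ 410,000.
Cancelling (1 − t) and cross-multiplying: 410,000·(EBIT − 98,000) = 610,000·(EBIT − 363,000).
Solving, EBIT = (363,000·610,000 − 98,000·410,000) / (610,000 − 410,000) = 181,250,000,000 / 200,000 = 906,250.00.

£906,250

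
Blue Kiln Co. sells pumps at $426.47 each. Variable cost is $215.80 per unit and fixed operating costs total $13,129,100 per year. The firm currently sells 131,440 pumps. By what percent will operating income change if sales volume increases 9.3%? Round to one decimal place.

+17.7%

Contribution at this volume is 131,440 × $210.67 = $27,690,464.80.
Subtracting fixed costs: EBIT = $27,690,464.80 − $13,129,100 = $14,561,364.80.
Degree of operating leverage = $27,690,464.80 / $14,561,364.80 = 1.9016.
So EBIT moves 1.9016 × (+9.3%) = +17.7%.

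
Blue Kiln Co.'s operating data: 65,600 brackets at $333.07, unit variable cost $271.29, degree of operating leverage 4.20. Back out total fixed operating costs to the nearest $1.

At 65,600 units, contribution = 65,600 × $61.78 = $4,052,768.00.
Since DOL = CM ÷ EBIT, EBIT = $4,052,768.00 ÷ 4.20 = $964,944.76.
And FC = contribution − EBIT = $4,052,768.00 − $964,944.76 = $3,087,823.

$3,087,823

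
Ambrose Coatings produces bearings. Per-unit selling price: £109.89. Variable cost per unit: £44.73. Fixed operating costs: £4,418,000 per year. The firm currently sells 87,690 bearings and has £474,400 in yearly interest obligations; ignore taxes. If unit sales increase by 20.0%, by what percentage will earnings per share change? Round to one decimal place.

Contribution at this volume is 87,690 × £65.16 = £5,713,880.40.
Operating income = contribution − fixed costs = £5,713,880.40 − £4,418,000 = £1,295,880.40.
After interest of £474,400.00, pre-tax earnings = £821,480.40.
Degree of combined leverage = contribution ÷ (EBIT − I) = £5,713,880.40 ÷ £821,480.40 = 6.9556.
%ΔEPS = DCL × %ΔSales = 6.9556 × +20.0% = +139.1%.

+139.1%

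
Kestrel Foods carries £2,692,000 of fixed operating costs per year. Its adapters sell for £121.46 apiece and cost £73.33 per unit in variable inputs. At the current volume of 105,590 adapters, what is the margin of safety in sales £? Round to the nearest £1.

Contribution margin per unit = £121.46 − £73.33 = £48.13. Break-even units = £2,692,000 ÷ £48.13 = 55,931.85; break-even revenue = 55,931.85 × £121.46 = £6,793,482.65.
Actual sales revenue = 105,590 × £121.46 = £12,824,961.40.
Margin of safety = £12,824,961.40 − £6,793,482.65 = £6,031,479.

£6,031,479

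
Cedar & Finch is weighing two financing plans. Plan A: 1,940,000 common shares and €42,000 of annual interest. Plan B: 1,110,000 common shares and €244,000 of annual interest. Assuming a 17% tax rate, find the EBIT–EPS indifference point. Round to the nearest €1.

€514,145

Set EPS_A = EPS_B: (EBIT − €42,000)(1 − 0.17) ÷ 1,940,000 = (EBIT − €244,000)(1 − 0.17) ÷ 1,110,000.
The (1 − t) factor cancels: (EBIT − 42,000) × 1,110,000 = (EBIT − 244,000) × 1,940,000.
Solving, EBIT = (244,000·1,940,000 − 42,000·1,110,000) / (1,940,000 − 1,110,000) = 426,740,000,000 / 830,000 = 514,144.58.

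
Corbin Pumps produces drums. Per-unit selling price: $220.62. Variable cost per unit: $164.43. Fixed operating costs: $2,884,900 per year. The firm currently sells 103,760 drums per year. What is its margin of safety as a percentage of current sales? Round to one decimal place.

Each unit contributes $220.62 − $164.43 = $56.19. Break-even units = $2,884,900 ÷ $56.19 = 51,341.88; break-even revenue = 51,341.88 × $220.62 = $11,327,044.63.
Current sales = 103,760 × $220.62 = $22,891,531.20.
Margin of safety = ($22,891,531.20 − $11,327,044.63) ÷ $22,891,531.20 = 50.5%.

50.5%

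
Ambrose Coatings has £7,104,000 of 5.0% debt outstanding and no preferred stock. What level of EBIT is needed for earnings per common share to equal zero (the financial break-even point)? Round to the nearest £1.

£355,200

Annual interest = 5.0% × £7,104,000 = £355,200.00.
Without preferred stock the financial break-even is simply EBIT = interest = £355,200.00.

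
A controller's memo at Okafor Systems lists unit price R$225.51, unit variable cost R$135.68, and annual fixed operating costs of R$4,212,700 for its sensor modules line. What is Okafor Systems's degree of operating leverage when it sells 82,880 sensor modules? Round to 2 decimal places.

2.30

Contribution at this volume is 82,880 × R$89.83 = R$7,445,110.40.
Operating income = contribution − fixed costs = R$7,445,110.40 − R$4,212,700 = R$3,232,410.40.
Degree of operating leverage = R$7,445,110.40 / R$3,232,410.40 = 2.3033.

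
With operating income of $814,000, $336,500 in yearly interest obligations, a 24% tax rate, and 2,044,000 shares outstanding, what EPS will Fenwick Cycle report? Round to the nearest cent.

Pre-tax income = $814,000 − $336,500.00 = $477,500.00.
Net income = $477,500.00 × (1 − 0.24) = $362,900.00.
Per share: $362,900.00 / 2,044,000 shares = $0.18.

$0.18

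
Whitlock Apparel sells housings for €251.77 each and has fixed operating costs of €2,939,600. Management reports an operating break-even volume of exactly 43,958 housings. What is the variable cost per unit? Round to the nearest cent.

€184.90

Contribution per unit must be FC / Q = €2,939,600 / 43,958 = €66.8729.
Hence VC = price − CM = €251.77 − €66.8729 = €184.90.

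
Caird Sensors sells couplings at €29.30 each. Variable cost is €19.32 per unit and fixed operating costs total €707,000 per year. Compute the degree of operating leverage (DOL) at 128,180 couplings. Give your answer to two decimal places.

Contribution at this volume is 128,180 × €9.98 = €1,279,236.40.
Subtracting fixed costs: EBIT = €1,279,236.40 − €707,000 = €572,236.40.
So DOL = total CM / EBIT = €1,279,236.40 / €572,236.40 = 2.2355.

2.24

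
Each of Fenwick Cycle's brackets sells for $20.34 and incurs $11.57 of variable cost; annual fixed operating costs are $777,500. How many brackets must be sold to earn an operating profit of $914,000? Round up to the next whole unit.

192,874 brackets

Each unit contributes $20.34 − $11.57 = $8.77.
Units = (FC + target) / CM = ($777,500 + $914,000) / $8.77 = 192,873.43, so 192,874 brackets.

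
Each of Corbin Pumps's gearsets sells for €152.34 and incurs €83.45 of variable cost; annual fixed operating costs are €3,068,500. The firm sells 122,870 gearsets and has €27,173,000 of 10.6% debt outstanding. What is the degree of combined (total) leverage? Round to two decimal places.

At 122,870 units, contribution = 122,870 × €68.89 = €8,464,514.30.
EBIT = €8,464,514.30 − €3,068,500 = €5,396,014.30. Interest = €2,880,338.00, so EBIT − I = €2,515,676.30.
DCL = contribution ÷ (EBIT − I) = €8,464,514.30 ÷ €2,515,676.30 = 3.3647.

3.36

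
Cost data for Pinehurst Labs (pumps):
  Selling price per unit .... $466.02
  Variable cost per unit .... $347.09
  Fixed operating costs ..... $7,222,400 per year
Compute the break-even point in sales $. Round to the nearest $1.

$28,300,537

Contribution margin per unit = $466.02 − $347.09 = $118.93, a CM ratio of $118.93 ÷ $466.02 = 0.2552.
Break-even revenue = fixed costs × price ÷ CM = $7,222,400 × $466.02 ÷ $118.93 = $28,300,537.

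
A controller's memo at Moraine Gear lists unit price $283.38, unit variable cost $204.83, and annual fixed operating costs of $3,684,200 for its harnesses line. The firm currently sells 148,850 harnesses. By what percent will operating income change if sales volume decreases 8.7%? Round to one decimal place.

At 148,850 units, contribution = 148,850 × $78.55 = $11,692,167.50.
Operating income = contribution − fixed costs = $11,692,167.50 − $3,684,200 = $8,007,967.50.
So DOL = total CM / EBIT = $11,692,167.50 / $8,007,967.50 = 1.4601.
So EBIT moves 1.4601 × (-8.7%) = -12.7%.

-12.7%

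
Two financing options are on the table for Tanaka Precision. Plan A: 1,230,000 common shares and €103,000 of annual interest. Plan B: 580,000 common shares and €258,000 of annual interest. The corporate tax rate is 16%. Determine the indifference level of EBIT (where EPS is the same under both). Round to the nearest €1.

At indifference, (EBIT − 103,000)(1 − t)/1,230,000 = (EBIT − 258,000)(1 − t)/580,000.
Cancelling (1 − t) and cross-multiplying: 580,000·(EBIT − 103,000) = 1,230,000·(EBIT − 258,000).
EBIT × (1,230,000 − 580,000) = 258,000 × 1,230,000 − 103,000 × 580,000 = 257,600,000,000, so EBIT = 257,600,000,000 ÷ 650,000 = 396,307.69.

€396,308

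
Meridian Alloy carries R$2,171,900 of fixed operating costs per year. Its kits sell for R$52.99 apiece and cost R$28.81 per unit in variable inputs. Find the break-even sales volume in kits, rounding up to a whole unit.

Each unit contributes R$52.99 − R$28.81 = R$24.18.
Break-even volume = fixed costs ÷ CM per unit = R$2,171,900 ÷ R$24.18 = 89,822.17, so 89,823 kits.

89,823 kits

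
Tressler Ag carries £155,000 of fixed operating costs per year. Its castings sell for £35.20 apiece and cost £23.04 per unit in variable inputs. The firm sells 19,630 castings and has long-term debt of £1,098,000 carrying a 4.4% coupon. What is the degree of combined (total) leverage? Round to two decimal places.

At 19,630 units, contribution = 19,630 × £12.16 = £238,700.80.
Subtracting fixed costs: EBIT = £238,700.80 − £155,000 = £83,700.80. Interest = £48,312.00, so EBIT − I = £35,388.80.
DCL = contribution ÷ (EBIT − I) = £238,700.80 ÷ £35,388.80 = 6.7451.

6.75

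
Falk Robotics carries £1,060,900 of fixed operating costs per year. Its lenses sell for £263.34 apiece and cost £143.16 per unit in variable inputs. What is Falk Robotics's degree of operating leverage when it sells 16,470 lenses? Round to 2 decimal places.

Total contribution margin = 16,470 × £120.18 = £1,979,364.60.
Operating income = contribution − fixed costs = £1,979,364.60 − £1,060,900 = £918,464.60.
DOL = contribution ÷ EBIT = £1,979,364.60 ÷ £918,464.60 = 2.1551.

2.16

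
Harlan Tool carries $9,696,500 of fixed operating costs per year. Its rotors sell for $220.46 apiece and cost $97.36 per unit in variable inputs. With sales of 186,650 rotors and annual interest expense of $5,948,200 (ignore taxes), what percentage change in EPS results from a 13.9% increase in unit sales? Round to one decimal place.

+43.6%

Contribution at this volume is 186,650 × $123.10 = $22,976,615.00.
Operating income = contribution − fixed costs = $22,976,615.00 − $9,696,500 = $13,280,115.00.
Interest = $5,948,200.00, so EBIT − I = $7,331,915.00.
DCL = total CM / (EBIT − I) = $22,976,615.00 / $7,331,915.00 = 3.1338.
%ΔEPS = DCL × %ΔSales = 3.1338 × +13.9% = +43.6%.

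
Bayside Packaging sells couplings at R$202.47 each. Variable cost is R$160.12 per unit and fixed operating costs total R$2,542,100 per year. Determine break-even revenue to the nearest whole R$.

Contribution margin per unit = R$202.47 − R$160.12 = R$42.35, a CM ratio of R$42.35 ÷ R$202.47 = 0.2092.
Break-even revenue = fixed costs × price ÷ CM = R$2,542,100 × R$202.47 ÷ R$42.35 = R$12,153,459.

R$12,153,459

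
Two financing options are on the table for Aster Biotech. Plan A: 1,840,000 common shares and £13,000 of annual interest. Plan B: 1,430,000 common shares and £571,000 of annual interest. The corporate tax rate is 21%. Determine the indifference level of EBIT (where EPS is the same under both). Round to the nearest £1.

£2,517,195

Set EPS_A = EPS_B: (EBIT − £13,000)(1 − 0.21) ÷ 1,840,000 = (EBIT − £571,000)(1 − 0.21) ÷ 1,430,000.
Cancelling (1 − t) and cross-multiplying: 1,430,000·(EBIT − 13,000) = 1,840,000·(EBIT − 571,000).
EBIT × (1,840,000 − 1,430,000) = 571,000 × 1,840,000 − 13,000 × 1,430,000 = 1,032,050,000,000, so EBIT = 1,032,050,000,000 ÷ 410,000 = 2,517,195.12.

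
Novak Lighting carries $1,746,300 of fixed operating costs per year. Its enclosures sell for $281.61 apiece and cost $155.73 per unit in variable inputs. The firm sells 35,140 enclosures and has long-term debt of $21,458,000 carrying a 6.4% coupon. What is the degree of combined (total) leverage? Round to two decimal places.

3.39

Contribution at this volume is 35,140 × $125.88 = $4,423,423.20.
EBIT = $4,423,423.20 − $1,746,300 = $2,677,123.20. Interest = $1,373,312.00.
DOL = $4,423,423.20 ÷ $2,677,123.20 = 1.6523; DFL = $2,677,123.20 ÷ $1,303,811.20 = 2.0533.
Combined leverage = 1.6523 × 2.0533 = 3.3927.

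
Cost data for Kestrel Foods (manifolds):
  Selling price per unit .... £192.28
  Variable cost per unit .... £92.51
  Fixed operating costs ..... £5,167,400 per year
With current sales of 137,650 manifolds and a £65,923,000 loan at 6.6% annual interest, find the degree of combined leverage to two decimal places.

3.26

Contribution at this volume is 137,650 × £99.77 = £13,733,340.50.
EBIT = £13,733,340.50 − £5,167,400 = £8,565,940.50. Interest = £4,350,918.00, so EBIT − I = £4,215,022.50.
DCL = contribution ÷ (EBIT − I) = £13,733,340.50 ÷ £4,215,022.50 = 3.2582.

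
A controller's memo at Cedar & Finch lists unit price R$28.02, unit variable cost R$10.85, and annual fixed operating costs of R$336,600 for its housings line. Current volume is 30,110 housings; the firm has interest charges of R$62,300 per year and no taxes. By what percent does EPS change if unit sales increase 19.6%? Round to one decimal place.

Total contribution margin = 30,110 × R$17.17 = R$516,988.70.
Subtracting fixed costs: EBIT = R$516,988.70 − R$336,600 = R$180,388.70.
Interest = R$62,300.00, so EBIT − I = R$118,088.70.
DCL = total CM / (EBIT − I) = R$516,988.70 / R$118,088.70 = 4.3780.
%ΔEPS = DCL × %ΔSales = 4.3780 × +19.6% = +85.8%.

+85.8%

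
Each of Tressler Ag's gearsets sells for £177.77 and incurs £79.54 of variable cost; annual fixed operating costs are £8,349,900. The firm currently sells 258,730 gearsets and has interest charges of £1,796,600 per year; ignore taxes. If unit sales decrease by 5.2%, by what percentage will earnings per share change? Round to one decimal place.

-8.7%

Contribution at this volume is 258,730 × £98.23 = £25,415,047.90.
Subtracting fixed costs: EBIT = £25,415,047.90 − £8,349,900 = £17,065,147.90.
Interest = £1,796,600.00, so EBIT − I = £15,268,547.90.
DCL = total CM / (EBIT − I) = £25,415,047.90 / £15,268,547.90 = 1.6645.
EPS therefore changes by 1.6645 × (-5.2%) = -8.7%.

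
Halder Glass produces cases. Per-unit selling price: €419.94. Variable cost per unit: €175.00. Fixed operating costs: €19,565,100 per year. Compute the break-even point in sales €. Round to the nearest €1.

€33,543,595

CM per unit = €419.94 − €175.00 = €244.94; CM ratio = €244.94 / €419.94 = 0.5833.
Break-even sales = FC ÷ CM ratio = €19,565,100 × €419.94 / €244.94 = €33,543,595.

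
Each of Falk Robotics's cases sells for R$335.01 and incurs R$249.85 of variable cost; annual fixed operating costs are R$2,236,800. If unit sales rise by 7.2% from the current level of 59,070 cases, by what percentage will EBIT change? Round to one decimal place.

+13.0%

At 59,070 units, contribution = 59,070 × R$85.16 = R$5,030,401.20.
Operating income = contribution − fixed costs = R$5,030,401.20 − R$2,236,800 = R$2,793,601.20.
DOL = contribution ÷ EBIT = R$5,030,401.20 ÷ R$2,793,601.20 = 1.8007.
%ΔEBIT = DOL × %ΔSales = 1.8007 × +7.2% = +13.0%.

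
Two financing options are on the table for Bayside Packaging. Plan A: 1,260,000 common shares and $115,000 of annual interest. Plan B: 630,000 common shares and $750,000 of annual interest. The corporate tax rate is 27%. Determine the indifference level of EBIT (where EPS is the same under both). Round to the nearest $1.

Set EPS_A = EPS_B: (EBIT − $115,000)(1 − 0.27) ÷ 1,260,000 = (EBIT − $750,000)(1 − 0.27) ÷ 630,000.
Cancelling (1 − t) and cross-multiplying: 630,000·(EBIT − 115,000) = 1,260,000·(EBIT − 750,000).
EBIT × (1,260,000 − 630,000) = 750,000 × 1,260,000 − 115,000 × 630,000 = 872,550,000,000, so EBIT = 872,550,000,000 ÷ 630,000 = 1,385,000.00.

$1,385,000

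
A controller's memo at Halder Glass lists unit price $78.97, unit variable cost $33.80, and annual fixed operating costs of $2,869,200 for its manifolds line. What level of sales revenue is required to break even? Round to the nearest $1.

CM per unit = $78.97 − $33.80 = $45.17; CM ratio = $45.17 / $78.97 = 0.5720.
Break-even revenue = fixed costs × price ÷ CM = $2,869,200 × $78.97 ÷ $45.17 = $5,016,177.

$5,016,177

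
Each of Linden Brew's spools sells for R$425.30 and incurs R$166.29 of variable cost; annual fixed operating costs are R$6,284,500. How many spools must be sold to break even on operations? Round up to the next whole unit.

24,264 spools

Contribution margin per unit = R$425.30 − R$166.29 = R$259.01.
Break-even Q = R$6,284,500 / R$259.01 = 24,263.54 → 24,264 spools.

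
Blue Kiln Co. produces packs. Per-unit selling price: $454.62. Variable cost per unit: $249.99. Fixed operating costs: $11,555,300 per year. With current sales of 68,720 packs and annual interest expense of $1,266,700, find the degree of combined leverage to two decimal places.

11.34

Contribution at this volume is 68,720 × $204.63 = $14,062,173.60.
EBIT = $14,062,173.60 − $11,555,300 = $2,506,873.60. Interest = $1,266,700.00.
DOL = $14,062,173.60 ÷ $2,506,873.60 = 5.6094; DFL = $2,506,873.60 ÷ $1,240,173.60 = 2.0214.
DCL = DOL × DFL = 5.6094 × 2.0214 = 11.3388.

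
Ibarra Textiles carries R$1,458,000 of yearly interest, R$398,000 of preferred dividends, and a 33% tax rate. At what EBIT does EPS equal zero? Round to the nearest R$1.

R$2,052,030

Grossing the preferred dividend up to pre-tax terms: R$398,000 / (1 − 0.33) = R$594,029.85.
Financial break-even EBIT = interest + D_p ÷ (1 − t) = R$1,458,000 + R$594,029.85 = R$2,052,029.85.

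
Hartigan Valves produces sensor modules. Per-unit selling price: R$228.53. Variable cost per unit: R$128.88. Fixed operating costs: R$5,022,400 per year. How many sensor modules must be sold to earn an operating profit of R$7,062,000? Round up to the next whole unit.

Contribution margin per unit = R$228.53 − R$128.88 = R$99.65.
Required volume = (fixed costs + target profit) ÷ CM = (R$5,022,400 + R$7,062,000) ÷ R$99.65 = 121,268.44, so 121,269 sensor modules.

121,269 sensor modules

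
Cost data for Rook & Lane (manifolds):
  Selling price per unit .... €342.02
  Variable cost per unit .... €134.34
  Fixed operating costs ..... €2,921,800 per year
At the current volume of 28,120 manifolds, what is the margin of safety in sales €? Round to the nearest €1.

€4,805,805

Each unit contributes €342.02 − €134.34 = €207.68. Break-even units = €2,921,800 ÷ €207.68 = 14,068.76; break-even revenue = 14,068.76 × €342.02 = €4,811,797.17.
Actual sales revenue = 28,120 × €342.02 = €9,617,602.40.
Margin of safety = €9,617,602.40 − €4,811,797.17 = €4,805,805.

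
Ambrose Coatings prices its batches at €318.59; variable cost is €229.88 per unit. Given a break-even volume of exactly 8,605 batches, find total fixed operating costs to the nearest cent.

€763,349.55

Unit CM = price − variable cost = €318.59 − €229.88 = €88.71.
Since BE = FC / CM, FC = 8,605 × €88.71 = €763,349.55.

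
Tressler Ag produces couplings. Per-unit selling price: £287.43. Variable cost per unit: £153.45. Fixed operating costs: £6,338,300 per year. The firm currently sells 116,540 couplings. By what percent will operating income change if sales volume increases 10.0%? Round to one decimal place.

Contribution at this volume is 116,540 × £133.98 = £15,614,029.20.
Subtracting fixed costs: EBIT = £15,614,029.20 − £6,338,300 = £9,275,729.20.
So DOL = total CM / EBIT = £15,614,029.20 / £9,275,729.20 = 1.6833.
So EBIT moves 1.6833 × (+10.0%) = +16.8%.

+16.8%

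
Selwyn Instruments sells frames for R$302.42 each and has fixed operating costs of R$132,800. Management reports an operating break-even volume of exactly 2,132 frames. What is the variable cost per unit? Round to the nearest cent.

R$240.13

At break-even, FC = Q × (P − VC), so P − VC = R$132,800 ÷ 2,132 = R$62.2889.
Variable cost per unit = R$302.42 − R$62.2889 = R$240.13.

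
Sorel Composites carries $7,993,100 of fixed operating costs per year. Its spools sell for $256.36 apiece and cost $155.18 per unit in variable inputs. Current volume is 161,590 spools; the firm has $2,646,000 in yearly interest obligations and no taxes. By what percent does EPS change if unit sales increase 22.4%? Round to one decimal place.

Total contribution margin = 161,590 × $101.18 = $16,349,676.20.
Subtracting fixed costs: EBIT = $16,349,676.20 − $7,993,100 = $8,356,576.20.
After interest of $2,646,000.00, pre-tax earnings = $5,710,576.20.
DCL = total CM / (EBIT − I) = $16,349,676.20 / $5,710,576.20 = 2.8631.
EPS therefore changes by 2.8631 × (+22.4%) = +64.1%.

+64.1%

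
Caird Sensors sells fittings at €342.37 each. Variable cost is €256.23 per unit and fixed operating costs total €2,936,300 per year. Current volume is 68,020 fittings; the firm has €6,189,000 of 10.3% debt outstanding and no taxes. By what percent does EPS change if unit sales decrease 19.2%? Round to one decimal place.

Total contribution margin = 68,020 × €86.14 = €5,859,242.80.
EBIT = €5,859,242.80 − €2,936,300 = €2,922,942.80.
After interest of €637,467.00, pre-tax earnings = €2,285,475.80.
Degree of combined leverage = contribution ÷ (EBIT − I) = €5,859,242.80 ÷ €2,285,475.80 = 2.5637.
EPS therefore changes by 2.5637 × (-19.2%) = -49.2%.

-49.2%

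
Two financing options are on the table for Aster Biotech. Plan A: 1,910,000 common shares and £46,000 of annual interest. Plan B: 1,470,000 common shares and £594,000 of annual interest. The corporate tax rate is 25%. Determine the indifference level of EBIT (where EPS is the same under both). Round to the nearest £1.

At indifference, (EBIT − 46,000)(1 − t)/1,910,000 = (EBIT − 594,000)(1 − t)/1,470,000.
The (1 − t) factor cancels: (EBIT − 46,000) × 1,470,000 = (EBIT − 594,000) × 1,910,000.
EBIT × (1,910,000 − 1,470,000) = 594,000 × 1,910,000 − 46,000 × 1,470,000 = 1,066,920,000,000, so EBIT = 1,066,920,000,000 ÷ 440,000 = 2,424,818.18.

£2,424,818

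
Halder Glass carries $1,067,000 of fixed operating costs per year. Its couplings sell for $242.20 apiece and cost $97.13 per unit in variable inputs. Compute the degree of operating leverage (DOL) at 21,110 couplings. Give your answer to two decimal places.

Contribution at this volume is 21,110 × $145.07 = $3,062,427.70.
EBIT = $3,062,427.70 − $1,067,000 = $1,995,427.70.
Degree of operating leverage = $3,062,427.70 / $1,995,427.70 = 1.5347.

1.53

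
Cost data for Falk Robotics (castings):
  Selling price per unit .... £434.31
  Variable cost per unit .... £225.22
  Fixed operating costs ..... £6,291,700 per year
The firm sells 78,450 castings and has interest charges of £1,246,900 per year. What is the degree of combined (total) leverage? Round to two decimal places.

At 78,450 units, contribution = 78,450 × £209.09 = £16,403,110.50.
Subtracting fixed costs: EBIT = £16,403,110.50 − £6,291,700 = £10,111,410.50. Interest = £1,246,900.00.
DOL = £16,403,110.50 ÷ £10,111,410.50 = 1.6222; DFL = £10,111,410.50 ÷ £8,864,510.50 = 1.1407.
Combined leverage = 1.6222 × 1.1407 = 1.8504.

1.85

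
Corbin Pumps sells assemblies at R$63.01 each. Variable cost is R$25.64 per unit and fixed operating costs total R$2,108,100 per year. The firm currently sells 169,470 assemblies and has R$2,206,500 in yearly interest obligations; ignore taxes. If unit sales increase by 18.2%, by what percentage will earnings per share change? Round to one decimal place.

Contribution at this volume is 169,470 × R$37.37 = R$6,333,093.90.
EBIT = R$6,333,093.90 − R$2,108,100 = R$4,224,993.90.
After interest of R$2,206,500.00, pre-tax earnings = R$2,018,493.90.
Degree of combined leverage = contribution ÷ (EBIT − I) = R$6,333,093.90 ÷ R$2,018,493.90 = 3.1375.
EPS therefore changes by 3.1375 × (+18.2%) = +57.1%.

+57.1%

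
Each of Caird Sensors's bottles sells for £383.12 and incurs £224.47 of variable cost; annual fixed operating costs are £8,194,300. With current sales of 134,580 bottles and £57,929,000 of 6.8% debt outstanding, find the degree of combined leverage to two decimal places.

2.32

Total contribution margin = 134,580 × £158.65 = £21,351,117.00.
Operating income = contribution − fixed costs = £21,351,117.00 − £8,194,300 = £13,156,817.00. Interest = £3,939,172.00, so EBIT − I = £9,217,645.00.
Degree of total leverage = total CM / (EBIT − interest) = £21,351,117.00 / £9,217,645.00 = 2.3163.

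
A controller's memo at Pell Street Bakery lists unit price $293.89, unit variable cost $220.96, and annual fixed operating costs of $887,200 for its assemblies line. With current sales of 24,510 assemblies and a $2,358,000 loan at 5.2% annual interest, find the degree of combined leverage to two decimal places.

2.30

Total contribution margin = 24,510 × $72.93 = $1,787,514.30.
EBIT = $1,787,514.30 − $887,200 = $900,314.30. Interest = $122,616.00, so EBIT − I = $777,698.30.
Degree of total leverage = total CM / (EBIT − interest) = $1,787,514.30 / $777,698.30 = 2.2985.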